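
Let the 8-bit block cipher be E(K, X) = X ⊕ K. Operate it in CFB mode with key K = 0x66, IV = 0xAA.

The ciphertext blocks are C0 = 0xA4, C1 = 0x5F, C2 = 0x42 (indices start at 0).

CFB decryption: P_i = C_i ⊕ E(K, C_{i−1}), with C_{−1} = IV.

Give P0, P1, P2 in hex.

P0: E(K, 0xAA) = 0xCC; 0xA4 ⊕ 0xCC = 0x68.
P1: E(K, 0xA4) = 0xC2; 0x5F ⊕ 0xC2 = 0x9D.
P2: E(K, 0x5F) = 0x39; 0x42 ⊕ 0x39 = 0x7B.

P0 = 0x68, P1 = 0x9D, P2 = 0x7B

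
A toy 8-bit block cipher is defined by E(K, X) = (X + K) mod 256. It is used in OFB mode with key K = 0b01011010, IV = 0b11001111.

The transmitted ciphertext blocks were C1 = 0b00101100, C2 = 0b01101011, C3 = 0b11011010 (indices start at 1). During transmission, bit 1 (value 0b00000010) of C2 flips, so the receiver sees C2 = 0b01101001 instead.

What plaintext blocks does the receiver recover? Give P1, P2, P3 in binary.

OFB decryption: S_i = E(K, S_{i−1}) with S_{0} = IV; P_i = C_i ⊕ S_i.
Only C2 changed, to 0b01101001. In OFB, a change in C_i flips the same bit in P_i only; the keystream is unaffected. Decrypting the received ciphertext:
P1: S = E(K, 0b11001111) = 0b00101001; 0b00101100 ⊕ 0b00101001 = 0b00000101.
P2: S = E(K, 0b00101001) = 0b10000011; 0b01101001 ⊕ 0b10000011 = 0b11101010.
P3: S = E(K, 0b10000011) = 0b11011101; 0b11011010 ⊕ 0b11011101 = 0b00000111.
Blocks that differ from the original plaintext: P2.

P1 = 0b00000101, P2 = 0b11101010, P3 = 0b00000111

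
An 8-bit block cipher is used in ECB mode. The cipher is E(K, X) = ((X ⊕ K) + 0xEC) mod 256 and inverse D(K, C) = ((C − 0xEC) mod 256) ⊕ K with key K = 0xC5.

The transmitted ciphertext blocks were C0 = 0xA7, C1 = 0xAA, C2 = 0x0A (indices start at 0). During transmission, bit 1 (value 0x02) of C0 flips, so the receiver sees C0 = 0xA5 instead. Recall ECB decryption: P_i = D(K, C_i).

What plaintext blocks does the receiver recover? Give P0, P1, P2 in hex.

P0 = 0x7C, P1 = 0x7B, P2 = 0xDB

Only C0 changed, to 0xA5. In ECB, a change in C_i affects only P_i. Decrypting the received ciphertext:
P0: D(K, 0xA5) = 0x7C.
P1: D(K, 0xAA) = 0x7B.
P2: D(K, 0x0A) = 0xDB.
Blocks that differ from the original plaintext: P0.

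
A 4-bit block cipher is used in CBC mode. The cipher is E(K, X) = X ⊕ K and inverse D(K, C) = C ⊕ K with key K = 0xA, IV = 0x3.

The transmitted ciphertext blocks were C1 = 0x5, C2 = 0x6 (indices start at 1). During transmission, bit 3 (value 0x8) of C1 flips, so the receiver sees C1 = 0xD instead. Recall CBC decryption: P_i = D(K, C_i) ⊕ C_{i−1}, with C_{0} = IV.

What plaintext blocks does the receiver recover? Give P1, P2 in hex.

Only C1 changed, to 0xD. In CBC, a change in C_i garbles P_i and flips the same bit in P_{i+1}. Decrypting the received ciphertext:
P1: D(K, 0xD) = 0x7; 0x7 ⊕ 0x3 = 0x4.
P2: D(K, 0x6) = 0xC; 0xC ⊕ 0xD = 0x1.
Blocks that differ from the original plaintext: P1, P2.

P1 = 0x4, P2 = 0x1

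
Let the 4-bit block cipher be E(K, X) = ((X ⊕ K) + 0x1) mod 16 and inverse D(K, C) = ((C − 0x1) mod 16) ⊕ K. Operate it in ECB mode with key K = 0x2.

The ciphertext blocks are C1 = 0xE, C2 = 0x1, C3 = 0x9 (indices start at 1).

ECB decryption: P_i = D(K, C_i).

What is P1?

P1 = 0xF

P1: D(K, 0xE) = 0xF.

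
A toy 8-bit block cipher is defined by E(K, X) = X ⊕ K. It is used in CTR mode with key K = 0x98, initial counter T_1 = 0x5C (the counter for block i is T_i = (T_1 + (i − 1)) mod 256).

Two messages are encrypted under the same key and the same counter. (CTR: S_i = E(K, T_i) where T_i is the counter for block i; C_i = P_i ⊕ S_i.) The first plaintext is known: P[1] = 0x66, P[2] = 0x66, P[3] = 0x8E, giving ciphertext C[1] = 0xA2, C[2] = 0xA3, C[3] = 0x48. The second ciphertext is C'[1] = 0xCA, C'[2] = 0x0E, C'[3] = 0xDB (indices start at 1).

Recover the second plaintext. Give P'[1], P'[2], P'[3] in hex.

P'[1] = 0x0E, P'[2] = 0xCB, P'[3] = 0x1D

In CTR with a reused counter, both messages share the same keystream S_i, so C_i ⊕ C'_i = P_i ⊕ P'_i and thus P'_i = P_i ⊕ C_i ⊕ C'_i.
P'[1]: 0x66 ⊕ 0xA2 ⊕ 0xCA = 0x0E.
P'[2]: 0x66 ⊕ 0xA3 ⊕ 0x0E = 0xCB.
P'[3]: 0x8E ⊕ 0x48 ⊕ 0xDB = 0x1D.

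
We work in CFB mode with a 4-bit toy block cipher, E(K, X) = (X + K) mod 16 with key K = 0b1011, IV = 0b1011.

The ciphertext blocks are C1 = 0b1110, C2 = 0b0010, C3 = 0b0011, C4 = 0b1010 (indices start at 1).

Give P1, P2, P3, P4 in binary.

P1 = 0b1000, P2 = 0b1011, P3 = 0b1110, P4 = 0b0100

CFB decryption: P_i = C_i ⊕ E(K, C_{i−1}), with C_{0} = IV.
P1: E(K, 0b1011) = 0b0110; 0b1110 ⊕ 0b0110 = 0b1000.
P2: E(K, 0b1110) = 0b1001; 0b0010 ⊕ 0b1001 = 0b1011.
P3: E(K, 0b0010) = 0b1101; 0b0011 ⊕ 0b1101 = 0b1110.
P4: E(K, 0b0011) = 0b1110; 0b1010 ⊕ 0b1110 = 0b0100.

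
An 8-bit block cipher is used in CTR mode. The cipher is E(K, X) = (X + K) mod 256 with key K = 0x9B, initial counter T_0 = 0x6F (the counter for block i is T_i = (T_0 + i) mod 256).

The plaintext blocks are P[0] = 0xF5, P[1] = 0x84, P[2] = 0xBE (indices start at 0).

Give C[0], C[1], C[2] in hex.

C[0] = 0xFF, C[1] = 0x8F, C[2] = 0xB2

CTR encryption: S_i = E(K, T_i) where T_i is the counter for block i; C_i = P_i ⊕ S_i.
C[0]: T = 0x6F, S = E(K, T) = 0x0A; 0xF5 ⊕ 0x0A = 0xFF.
C[1]: T = 0x70, S = E(K, T) = 0x0B; 0x84 ⊕ 0x0B = 0x8F.
C[2]: T = 0x71, S = E(K, T) = 0x0C; 0xBE ⊕ 0x0C = 0xB2.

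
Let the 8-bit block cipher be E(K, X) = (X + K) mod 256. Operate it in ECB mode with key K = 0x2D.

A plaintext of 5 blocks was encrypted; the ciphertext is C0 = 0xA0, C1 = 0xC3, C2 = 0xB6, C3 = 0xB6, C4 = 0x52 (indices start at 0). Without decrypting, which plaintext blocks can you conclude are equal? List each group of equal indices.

ECB encrypts each block independently with the same key, so equal ciphertext blocks imply equal plaintext blocks.
C2 = C3 = 0xB6, so P2 = P3.

P2 = P3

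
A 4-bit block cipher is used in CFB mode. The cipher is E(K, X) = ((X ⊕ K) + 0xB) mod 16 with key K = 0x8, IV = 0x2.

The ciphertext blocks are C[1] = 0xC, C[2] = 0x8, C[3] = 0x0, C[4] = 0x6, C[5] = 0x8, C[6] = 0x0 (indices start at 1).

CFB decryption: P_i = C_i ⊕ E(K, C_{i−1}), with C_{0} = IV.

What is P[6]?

P[6]: E(K, 0x8) = 0xB; 0x0 ⊕ 0xB = 0xB.

P[6] = 0xB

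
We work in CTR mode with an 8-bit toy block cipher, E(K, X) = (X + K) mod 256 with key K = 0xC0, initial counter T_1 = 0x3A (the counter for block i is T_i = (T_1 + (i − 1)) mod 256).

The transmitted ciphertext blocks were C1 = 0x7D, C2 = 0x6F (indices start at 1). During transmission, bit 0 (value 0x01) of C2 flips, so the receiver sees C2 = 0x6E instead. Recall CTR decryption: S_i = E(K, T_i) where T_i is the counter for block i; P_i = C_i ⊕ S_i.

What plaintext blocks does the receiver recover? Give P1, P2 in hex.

P1 = 0x87, P2 = 0x95

Only C2 changed, to 0x6E. In CTR, a change in C_i flips the same bit in P_i only; the keystream is unaffected. Decrypting the received ciphertext:
P1: T = 0x3A, S = E(K, T) = 0xFA; 0x7D ⊕ 0xFA = 0x87.
P2: T = 0x3B, S = E(K, T) = 0xFB; 0x6E ⊕ 0xFB = 0x95.
Blocks that differ from the original plaintext: P2.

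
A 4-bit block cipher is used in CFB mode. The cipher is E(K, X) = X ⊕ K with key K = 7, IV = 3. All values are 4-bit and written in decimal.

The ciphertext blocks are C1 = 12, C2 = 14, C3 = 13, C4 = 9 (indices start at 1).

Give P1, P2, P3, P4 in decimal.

P1 = 8, P2 = 5, P3 = 4, P4 = 3

CFB decryption: P_i = C_i ⊕ E(K, C_{i−1}), with C_{0} = IV.
P1: E(K, 3) = 4; 12 ⊕ 4 = 8.
P2: E(K, 12) = 11; 14 ⊕ 11 = 5.
P3: E(K, 14) = 9; 13 ⊕ 9 = 4.
P4: E(K, 13) = 10; 9 ⊕ 10 = 3.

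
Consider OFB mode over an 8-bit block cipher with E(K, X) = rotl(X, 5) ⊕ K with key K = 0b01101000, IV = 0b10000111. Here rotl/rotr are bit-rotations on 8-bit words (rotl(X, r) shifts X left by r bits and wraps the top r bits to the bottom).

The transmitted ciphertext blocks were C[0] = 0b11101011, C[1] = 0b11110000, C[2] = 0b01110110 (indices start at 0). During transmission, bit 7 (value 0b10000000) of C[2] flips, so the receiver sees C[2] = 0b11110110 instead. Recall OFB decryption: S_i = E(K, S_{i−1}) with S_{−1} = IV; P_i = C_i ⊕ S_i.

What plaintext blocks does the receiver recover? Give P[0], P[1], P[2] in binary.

Only C[2] changed, to 0b11110110. In OFB, a change in C_i flips the same bit in P_i only; the keystream is unaffected. Decrypting the received ciphertext:
P[0]: S = E(K, 0b10000111) = 0b10011000; 0b11101011 ⊕ 0b10011000 = 0b01110011.
P[1]: S = E(K, 0b10011000) = 0b01111011; 0b11110000 ⊕ 0b01111011 = 0b10001011.
P[2]: S = E(K, 0b01111011) = 0b00000111; 0b11110110 ⊕ 0b00000111 = 0b11110001.
Blocks that differ from the original plaintext: P[2].

P[0] = 0b01110011, P[1] = 0b10001011, P[2] = 0b11110001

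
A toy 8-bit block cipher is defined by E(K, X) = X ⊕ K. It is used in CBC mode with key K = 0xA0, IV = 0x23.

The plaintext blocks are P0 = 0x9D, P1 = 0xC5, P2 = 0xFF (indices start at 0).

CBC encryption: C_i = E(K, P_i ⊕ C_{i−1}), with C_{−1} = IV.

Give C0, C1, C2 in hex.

C0: P0 ⊕ 0x23 = 0xBE; E(K, 0xBE) = 0x1E.
C1: P1 ⊕ 0x1E = 0xDB; E(K, 0xDB) = 0x7B.
C2: P2 ⊕ 0x7B = 0x84; E(K, 0x84) = 0x24.

C0 = 0x1E, C1 = 0x7B, C2 = 0x24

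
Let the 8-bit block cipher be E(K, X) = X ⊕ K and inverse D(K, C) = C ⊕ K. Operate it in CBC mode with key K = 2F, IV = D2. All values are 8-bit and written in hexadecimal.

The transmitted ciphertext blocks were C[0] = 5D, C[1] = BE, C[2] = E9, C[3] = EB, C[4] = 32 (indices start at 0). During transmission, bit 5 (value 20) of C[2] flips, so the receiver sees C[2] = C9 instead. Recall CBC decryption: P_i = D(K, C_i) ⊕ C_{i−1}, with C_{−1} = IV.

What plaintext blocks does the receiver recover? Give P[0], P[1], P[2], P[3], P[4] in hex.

P[0] = A0, P[1] = CC, P[2] = 58, P[3] = 0D, P[4] = F6

Only C[2] changed, to C9. In CBC, a change in C_i garbles P_i and flips the same bit in P_{i+1}. Decrypting the received ciphertext:
P[0]: D(K, 5D) = 72; 72 ⊕ D2 = A0.
P[1]: D(K, BE) = 91; 91 ⊕ 5D = CC.
P[2]: D(K, C9) = E6; E6 ⊕ BE = 58.
P[3]: D(K, EB) = C4; C4 ⊕ C9 = 0D.
P[4]: D(K, 32) = 1D; 1D ⊕ EB = F6.
Blocks that differ from the original plaintext: P[2], P[3].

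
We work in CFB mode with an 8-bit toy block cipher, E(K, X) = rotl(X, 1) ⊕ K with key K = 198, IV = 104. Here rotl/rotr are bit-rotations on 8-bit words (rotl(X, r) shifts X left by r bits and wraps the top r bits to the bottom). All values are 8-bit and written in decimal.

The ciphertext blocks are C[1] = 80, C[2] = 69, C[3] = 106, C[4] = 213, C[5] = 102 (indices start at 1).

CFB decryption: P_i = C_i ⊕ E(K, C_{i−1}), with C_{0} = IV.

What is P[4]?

P[4]: E(K, 106) = 18; 213 ⊕ 18 = 199.

P[4] = 199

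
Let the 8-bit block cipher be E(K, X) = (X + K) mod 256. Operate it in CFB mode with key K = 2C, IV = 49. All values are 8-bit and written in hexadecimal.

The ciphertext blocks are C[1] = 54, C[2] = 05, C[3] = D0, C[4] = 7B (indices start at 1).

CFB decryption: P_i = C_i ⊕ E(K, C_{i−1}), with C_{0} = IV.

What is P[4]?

P[4]: E(K, D0) = FC; 7B ⊕ FC = 87.

P[4] = 87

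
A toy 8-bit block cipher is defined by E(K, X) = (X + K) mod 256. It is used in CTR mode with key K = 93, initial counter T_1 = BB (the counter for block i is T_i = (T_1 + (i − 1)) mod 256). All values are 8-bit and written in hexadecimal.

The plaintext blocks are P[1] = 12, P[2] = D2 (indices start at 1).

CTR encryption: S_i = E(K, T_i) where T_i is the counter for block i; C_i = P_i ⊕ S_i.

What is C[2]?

C[2] = 9D

C[1]: T = BB, S = E(K, T) = 4E; 12 ⊕ 4E = 5C.
C[2]: T = BC, S = E(K, T) = 4F; D2 ⊕ 4F = 9D.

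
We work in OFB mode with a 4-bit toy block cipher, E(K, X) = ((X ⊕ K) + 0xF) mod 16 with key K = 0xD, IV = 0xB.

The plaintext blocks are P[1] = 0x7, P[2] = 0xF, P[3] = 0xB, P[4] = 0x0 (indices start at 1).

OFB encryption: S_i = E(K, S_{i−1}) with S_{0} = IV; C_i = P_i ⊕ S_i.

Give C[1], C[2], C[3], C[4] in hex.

C[1]: S = E(K, 0xB) = 0x5; 0x7 ⊕ 0x5 = 0x2.
C[2]: S = E(K, 0x5) = 0x7; 0xF ⊕ 0x7 = 0x8.
C[3]: S = E(K, 0x7) = 0x9; 0xB ⊕ 0x9 = 0x2.
C[4]: S = E(K, 0x9) = 0x3; 0x0 ⊕ 0x3 = 0x3.

C[1] = 0x2, C[2] = 0x8, C[3] = 0x2, C[4] = 0x3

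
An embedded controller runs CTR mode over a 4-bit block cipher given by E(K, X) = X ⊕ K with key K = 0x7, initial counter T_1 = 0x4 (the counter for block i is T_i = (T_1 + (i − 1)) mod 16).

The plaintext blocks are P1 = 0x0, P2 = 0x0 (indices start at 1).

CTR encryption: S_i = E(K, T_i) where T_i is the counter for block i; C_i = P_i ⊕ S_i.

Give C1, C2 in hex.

C1: T = 0x4, S = E(K, T) = 0x3; 0x0 ⊕ 0x3 = 0x3.
C2: T = 0x5, S = E(K, T) = 0x2; 0x0 ⊕ 0x2 = 0x2.

C1 = 0x3, C2 = 0x2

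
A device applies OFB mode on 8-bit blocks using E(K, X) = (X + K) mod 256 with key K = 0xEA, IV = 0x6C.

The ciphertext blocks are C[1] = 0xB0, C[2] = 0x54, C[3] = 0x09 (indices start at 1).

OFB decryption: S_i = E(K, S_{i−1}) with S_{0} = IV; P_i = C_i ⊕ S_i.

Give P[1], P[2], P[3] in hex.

P[1]: S = E(K, 0x6C) = 0x56; 0xB0 ⊕ 0x56 = 0xE6.
P[2]: S = E(K, 0x56) = 0x40; 0x54 ⊕ 0x40 = 0x14.
P[3]: S = E(K, 0x40) = 0x2A; 0x09 ⊕ 0x2A = 0x23.

P[1] = 0xE6, P[2] = 0x14, P[3] = 0x23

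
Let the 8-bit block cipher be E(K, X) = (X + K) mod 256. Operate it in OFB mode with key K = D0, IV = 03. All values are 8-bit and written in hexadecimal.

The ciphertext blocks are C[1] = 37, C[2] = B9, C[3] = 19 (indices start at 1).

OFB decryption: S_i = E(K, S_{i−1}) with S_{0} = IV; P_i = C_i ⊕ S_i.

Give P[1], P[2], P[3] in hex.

P[1] = E4, P[2] = 1A, P[3] = 6A

P[1]: S = E(K, 03) = D3; 37 ⊕ D3 = E4.
P[2]: S = E(K, D3) = A3; B9 ⊕ A3 = 1A.
P[3]: S = E(K, A3) = 73; 19 ⊕ 73 = 6A.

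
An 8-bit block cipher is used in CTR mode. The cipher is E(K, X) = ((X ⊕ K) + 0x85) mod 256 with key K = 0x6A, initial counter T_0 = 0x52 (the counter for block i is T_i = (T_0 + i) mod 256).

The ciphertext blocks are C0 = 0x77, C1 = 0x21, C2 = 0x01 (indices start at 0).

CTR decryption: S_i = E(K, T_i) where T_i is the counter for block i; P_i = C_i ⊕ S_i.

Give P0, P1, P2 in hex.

P0 = 0xCA, P1 = 0x9F, P2 = 0xC2

P0: T = 0x52, S = E(K, T) = 0xBD; 0x77 ⊕ 0xBD = 0xCA.
P1: T = 0x53, S = E(K, T) = 0xBE; 0x21 ⊕ 0xBE = 0x9F.
P2: T = 0x54, S = E(K, T) = 0xC3; 0x01 ⊕ 0xC3 = 0xC2.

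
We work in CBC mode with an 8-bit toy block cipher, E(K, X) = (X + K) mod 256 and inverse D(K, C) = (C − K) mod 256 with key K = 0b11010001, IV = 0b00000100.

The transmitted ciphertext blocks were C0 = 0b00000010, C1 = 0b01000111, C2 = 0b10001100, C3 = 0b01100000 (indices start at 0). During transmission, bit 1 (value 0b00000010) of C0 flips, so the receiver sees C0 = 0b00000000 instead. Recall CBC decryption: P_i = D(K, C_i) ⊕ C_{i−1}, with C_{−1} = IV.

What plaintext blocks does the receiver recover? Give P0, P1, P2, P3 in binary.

Only C0 changed, to 0b00000000. In CBC, a change in C_i garbles P_i and flips the same bit in P_{i+1}. Decrypting the received ciphertext:
P0: D(K, 0b00000000) = 0b00101111; 0b00101111 ⊕ 0b00000100 = 0b00101011.
P1: D(K, 0b01000111) = 0b01110110; 0b01110110 ⊕ 0b00000000 = 0b01110110.
P2: D(K, 0b10001100) = 0b10111011; 0b10111011 ⊕ 0b01000111 = 0b11111100.
P3: D(K, 0b01100000) = 0b10001111; 0b10001111 ⊕ 0b10001100 = 0b00000011.
Blocks that differ from the original plaintext: P0, P1.

P0 = 0b00101011, P1 = 0b01110110, P2 = 0b11111100, P3 = 0b00000011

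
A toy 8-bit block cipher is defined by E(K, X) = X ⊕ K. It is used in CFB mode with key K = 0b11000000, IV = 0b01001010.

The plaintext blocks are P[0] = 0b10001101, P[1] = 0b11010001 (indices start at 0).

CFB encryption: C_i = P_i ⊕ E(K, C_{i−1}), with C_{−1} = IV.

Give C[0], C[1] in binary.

C[0] = 0b00000111, C[1] = 0b00010110

C[0]: E(K, 0b01001010) = 0b10001010; 0b10001101 ⊕ 0b10001010 = 0b00000111.
C[1]: E(K, 0b00000111) = 0b11000111; 0b11010001 ⊕ 0b11000111 = 0b00010110.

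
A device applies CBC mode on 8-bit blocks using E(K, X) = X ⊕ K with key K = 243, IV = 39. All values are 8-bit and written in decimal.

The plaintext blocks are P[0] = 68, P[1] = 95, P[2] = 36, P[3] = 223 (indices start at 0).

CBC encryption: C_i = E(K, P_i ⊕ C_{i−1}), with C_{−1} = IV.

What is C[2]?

C[0]: P[0] ⊕ 39 = 99; E(K, 99) = 144.
C[1]: P[1] ⊕ 144 = 207; E(K, 207) = 60.
C[2]: P[2] ⊕ 60 = 24; E(K, 24) = 235.

C[2] = 235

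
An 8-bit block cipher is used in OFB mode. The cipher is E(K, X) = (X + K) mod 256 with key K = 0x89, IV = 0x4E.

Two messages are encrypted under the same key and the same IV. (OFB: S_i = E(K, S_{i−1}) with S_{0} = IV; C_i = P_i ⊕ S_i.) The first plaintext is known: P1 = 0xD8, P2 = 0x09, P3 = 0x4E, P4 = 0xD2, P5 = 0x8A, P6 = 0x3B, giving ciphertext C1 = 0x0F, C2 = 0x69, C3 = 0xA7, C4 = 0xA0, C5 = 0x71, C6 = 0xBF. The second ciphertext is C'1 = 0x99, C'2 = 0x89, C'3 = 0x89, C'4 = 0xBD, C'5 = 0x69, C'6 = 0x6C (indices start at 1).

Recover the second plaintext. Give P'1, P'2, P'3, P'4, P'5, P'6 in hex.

In OFB with a reused IV, both messages share the same keystream S_i, so C_i ⊕ C'_i = P_i ⊕ P'_i and thus P'_i = P_i ⊕ C_i ⊕ C'_i.
P'1: 0xD8 ⊕ 0x0F ⊕ 0x99 = 0x4E.
P'2: 0x09 ⊕ 0x69 ⊕ 0x89 = 0xE9.
P'3: 0x4E ⊕ 0xA7 ⊕ 0x89 = 0x60.
P'4: 0xD2 ⊕ 0xA0 ⊕ 0xBD = 0xCF.
P'5: 0x8A ⊕ 0x71 ⊕ 0x69 = 0x92.
P'6: 0x3B ⊕ 0xBF ⊕ 0x6C = 0xE8.

P'1 = 0x4E, P'2 = 0xE9, P'3 = 0x60, P'4 = 0xCF, P'5 = 0x92, P'6 = 0xE8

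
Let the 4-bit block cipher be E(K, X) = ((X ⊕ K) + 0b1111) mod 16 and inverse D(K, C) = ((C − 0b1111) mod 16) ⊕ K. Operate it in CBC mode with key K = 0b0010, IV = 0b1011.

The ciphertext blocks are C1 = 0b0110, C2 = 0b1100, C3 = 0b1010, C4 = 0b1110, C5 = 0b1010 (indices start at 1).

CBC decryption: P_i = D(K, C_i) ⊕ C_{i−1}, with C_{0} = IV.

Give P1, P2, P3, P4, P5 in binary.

P1 = 0b1110, P2 = 0b1001, P3 = 0b0101, P4 = 0b0111, P5 = 0b0111

P1: D(K, 0b0110) = 0b0101; 0b0101 ⊕ 0b1011 = 0b1110.
P2: D(K, 0b1100) = 0b1111; 0b1111 ⊕ 0b0110 = 0b1001.
P3: D(K, 0b1010) = 0b1001; 0b1001 ⊕ 0b1100 = 0b0101.
P4: D(K, 0b1110) = 0b1101; 0b1101 ⊕ 0b1010 = 0b0111.
P5: D(K, 0b1010) = 0b1001; 0b1001 ⊕ 0b1110 = 0b0111.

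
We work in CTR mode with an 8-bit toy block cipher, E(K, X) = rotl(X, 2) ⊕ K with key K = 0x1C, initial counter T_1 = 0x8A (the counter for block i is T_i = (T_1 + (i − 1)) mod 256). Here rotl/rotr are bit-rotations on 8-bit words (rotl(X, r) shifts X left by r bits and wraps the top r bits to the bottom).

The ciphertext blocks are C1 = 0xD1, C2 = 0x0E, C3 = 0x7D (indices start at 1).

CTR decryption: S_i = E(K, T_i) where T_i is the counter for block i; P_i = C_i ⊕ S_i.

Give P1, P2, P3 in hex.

P1: T = 0x8A, S = E(K, T) = 0x36; 0xD1 ⊕ 0x36 = 0xE7.
P2: T = 0x8B, S = E(K, T) = 0x32; 0x0E ⊕ 0x32 = 0x3C.
P3: T = 0x8C, S = E(K, T) = 0x2E; 0x7D ⊕ 0x2E = 0x53.

P1 = 0xE7, P2 = 0x3C, P3 = 0x53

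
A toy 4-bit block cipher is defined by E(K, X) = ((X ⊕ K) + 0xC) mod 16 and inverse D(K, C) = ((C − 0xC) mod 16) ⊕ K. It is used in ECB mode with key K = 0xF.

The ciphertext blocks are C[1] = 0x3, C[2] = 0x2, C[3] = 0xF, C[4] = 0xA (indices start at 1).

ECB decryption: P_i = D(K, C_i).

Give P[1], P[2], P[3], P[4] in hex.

P[1]: D(K, 0x3) = 0x8.
P[2]: D(K, 0x2) = 0x9.
P[3]: D(K, 0xF) = 0xC.
P[4]: D(K, 0xA) = 0x1.

P[1] = 0x8, P[2] = 0x9, P[3] = 0xC, P[4] = 0x1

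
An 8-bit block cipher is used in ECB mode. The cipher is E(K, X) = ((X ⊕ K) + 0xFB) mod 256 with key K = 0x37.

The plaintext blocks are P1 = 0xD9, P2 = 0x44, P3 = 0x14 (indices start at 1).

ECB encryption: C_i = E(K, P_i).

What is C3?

C3 = 0x1E

C3: E(K, 0x14) = 0x1E.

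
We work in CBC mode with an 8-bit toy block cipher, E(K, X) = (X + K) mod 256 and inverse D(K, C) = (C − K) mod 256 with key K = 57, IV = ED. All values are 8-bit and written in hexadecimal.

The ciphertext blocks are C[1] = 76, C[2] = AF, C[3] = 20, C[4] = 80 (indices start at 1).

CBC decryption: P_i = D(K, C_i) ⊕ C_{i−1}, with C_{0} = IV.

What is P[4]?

P[4] = 09

P[4]: D(K, 80) = 29; 29 ⊕ 20 = 09.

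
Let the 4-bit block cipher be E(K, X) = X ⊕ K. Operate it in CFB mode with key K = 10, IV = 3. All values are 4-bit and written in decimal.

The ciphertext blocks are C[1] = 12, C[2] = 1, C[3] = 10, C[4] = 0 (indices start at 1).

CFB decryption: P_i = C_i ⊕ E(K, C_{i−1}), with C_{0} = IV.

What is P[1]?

P[1] = 5

P[1]: E(K, 3) = 9; 12 ⊕ 9 = 5.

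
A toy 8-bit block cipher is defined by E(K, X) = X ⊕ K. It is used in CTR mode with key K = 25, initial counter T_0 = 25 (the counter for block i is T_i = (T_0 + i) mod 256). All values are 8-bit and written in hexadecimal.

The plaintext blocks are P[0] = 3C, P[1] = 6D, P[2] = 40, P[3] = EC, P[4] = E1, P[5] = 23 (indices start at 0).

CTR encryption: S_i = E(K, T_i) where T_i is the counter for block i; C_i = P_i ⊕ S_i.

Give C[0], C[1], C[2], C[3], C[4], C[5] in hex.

C[0] = 3C, C[1] = 6E, C[2] = 42, C[3] = E1, C[4] = ED, C[5] = 2C

C[0]: T = 25, S = E(K, T) = 00; 3C ⊕ 00 = 3C.
C[1]: T = 26, S = E(K, T) = 03; 6D ⊕ 03 = 6E.
C[2]: T = 27, S = E(K, T) = 02; 40 ⊕ 02 = 42.
C[3]: T = 28, S = E(K, T) = 0D; EC ⊕ 0D = E1.
C[4]: T = 29, S = E(K, T) = 0C; E1 ⊕ 0C = ED.
C[5]: T = 2A, S = E(K, T) = 0F; 23 ⊕ 0F = 2C.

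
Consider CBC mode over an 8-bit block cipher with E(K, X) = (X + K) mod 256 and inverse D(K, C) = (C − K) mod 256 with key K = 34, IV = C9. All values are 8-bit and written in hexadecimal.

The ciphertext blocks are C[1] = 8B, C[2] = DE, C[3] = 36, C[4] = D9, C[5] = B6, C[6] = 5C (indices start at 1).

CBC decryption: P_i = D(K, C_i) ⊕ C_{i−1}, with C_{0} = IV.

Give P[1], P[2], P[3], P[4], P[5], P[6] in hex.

P[1]: D(K, 8B) = 57; 57 ⊕ C9 = 9E.
P[2]: D(K, DE) = AA; AA ⊕ 8B = 21.
P[3]: D(K, 36) = 02; 02 ⊕ DE = DC.
P[4]: D(K, D9) = A5; A5 ⊕ 36 = 93.
P[5]: D(K, B6) = 82; 82 ⊕ D9 = 5B.
P[6]: D(K, 5C) = 28; 28 ⊕ B6 = 9E.

P[1] = 9E, P[2] = 21, P[3] = DC, P[4] = 93, P[5] = 5B, P[6] = 9E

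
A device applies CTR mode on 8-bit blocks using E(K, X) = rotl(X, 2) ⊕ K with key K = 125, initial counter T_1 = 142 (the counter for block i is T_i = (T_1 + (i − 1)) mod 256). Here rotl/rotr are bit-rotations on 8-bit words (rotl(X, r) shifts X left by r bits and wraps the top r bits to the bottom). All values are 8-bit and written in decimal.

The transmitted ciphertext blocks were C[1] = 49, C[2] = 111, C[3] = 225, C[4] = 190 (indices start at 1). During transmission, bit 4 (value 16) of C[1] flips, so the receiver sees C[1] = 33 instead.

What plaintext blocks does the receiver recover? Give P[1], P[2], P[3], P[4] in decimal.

CTR decryption: S_i = E(K, T_i) where T_i is the counter for block i; P_i = C_i ⊕ S_i.
Only C[1] changed, to 33. In CTR, a change in C_i flips the same bit in P_i only; the keystream is unaffected. Decrypting the received ciphertext:
P[1]: T = 142, S = E(K, T) = 71; 33 ⊕ 71 = 102.
P[2]: T = 143, S = E(K, T) = 67; 111 ⊕ 67 = 44.
P[3]: T = 144, S = E(K, T) = 63; 225 ⊕ 63 = 222.
P[4]: T = 145, S = E(K, T) = 59; 190 ⊕ 59 = 133.
Blocks that differ from the original plaintext: P[1].

P[1] = 102, P[2] = 44, P[3] = 222, P[4] = 133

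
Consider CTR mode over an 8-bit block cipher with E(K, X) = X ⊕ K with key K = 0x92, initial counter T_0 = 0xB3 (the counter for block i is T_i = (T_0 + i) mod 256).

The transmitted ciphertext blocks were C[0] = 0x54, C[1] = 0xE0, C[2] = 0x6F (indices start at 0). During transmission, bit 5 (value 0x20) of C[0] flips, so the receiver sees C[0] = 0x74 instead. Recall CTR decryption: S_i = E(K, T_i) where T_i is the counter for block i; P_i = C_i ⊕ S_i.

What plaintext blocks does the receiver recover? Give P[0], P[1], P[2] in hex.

Only C[0] changed, to 0x74. In CTR, a change in C_i flips the same bit in P_i only; the keystream is unaffected. Decrypting the received ciphertext:
P[0]: T = 0xB3, S = E(K, T) = 0x21; 0x74 ⊕ 0x21 = 0x55.
P[1]: T = 0xB4, S = E(K, T) = 0x26; 0xE0 ⊕ 0x26 = 0xC6.
P[2]: T = 0xB5, S = E(K, T) = 0x27; 0x6F ⊕ 0x27 = 0x48.
Blocks that differ from the original plaintext: P[0].

P[0] = 0x55, P[1] = 0xC6, P[2] = 0x48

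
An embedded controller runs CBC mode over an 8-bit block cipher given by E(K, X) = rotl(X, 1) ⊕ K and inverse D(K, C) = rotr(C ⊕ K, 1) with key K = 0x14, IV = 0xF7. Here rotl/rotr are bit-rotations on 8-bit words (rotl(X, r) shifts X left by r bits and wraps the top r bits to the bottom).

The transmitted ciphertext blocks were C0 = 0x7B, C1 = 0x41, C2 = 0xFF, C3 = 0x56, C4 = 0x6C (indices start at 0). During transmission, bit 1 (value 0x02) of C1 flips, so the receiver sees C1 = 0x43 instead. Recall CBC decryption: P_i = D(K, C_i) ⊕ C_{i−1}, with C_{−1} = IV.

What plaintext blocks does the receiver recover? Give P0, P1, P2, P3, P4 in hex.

P0 = 0x40, P1 = 0xD0, P2 = 0xB6, P3 = 0xDE, P4 = 0x6A

Only C1 changed, to 0x43. In CBC, a change in C_i garbles P_i and flips the same bit in P_{i+1}. Decrypting the received ciphertext:
P0: D(K, 0x7B) = 0xB7; 0xB7 ⊕ 0xF7 = 0x40.
P1: D(K, 0x43) = 0xAB; 0xAB ⊕ 0x7B = 0xD0.
P2: D(K, 0xFF) = 0xF5; 0xF5 ⊕ 0x43 = 0xB6.
P3: D(K, 0x56) = 0x21; 0x21 ⊕ 0xFF = 0xDE.
P4: D(K, 0x6C) = 0x3C; 0x3C ⊕ 0x56 = 0x6A.
Blocks that differ from the original plaintext: P1, P2.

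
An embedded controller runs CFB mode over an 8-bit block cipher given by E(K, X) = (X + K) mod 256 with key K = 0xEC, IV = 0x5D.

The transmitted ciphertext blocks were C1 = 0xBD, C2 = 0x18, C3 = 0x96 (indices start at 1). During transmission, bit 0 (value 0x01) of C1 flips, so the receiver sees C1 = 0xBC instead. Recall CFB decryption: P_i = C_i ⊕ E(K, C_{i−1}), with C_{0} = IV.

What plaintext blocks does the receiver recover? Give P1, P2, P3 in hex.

P1 = 0xF5, P2 = 0xB0, P3 = 0x92

Only C1 changed, to 0xBC. In CFB, a change in C_i flips the same bit in P_i and garbles P_{i+1}. Decrypting the received ciphertext:
P1: E(K, 0x5D) = 0x49; 0xBC ⊕ 0x49 = 0xF5.
P2: E(K, 0xBC) = 0xA8; 0x18 ⊕ 0xA8 = 0xB0.
P3: E(K, 0x18) = 0x04; 0x96 ⊕ 0x04 = 0x92.
Blocks that differ from the original plaintext: P1, P2.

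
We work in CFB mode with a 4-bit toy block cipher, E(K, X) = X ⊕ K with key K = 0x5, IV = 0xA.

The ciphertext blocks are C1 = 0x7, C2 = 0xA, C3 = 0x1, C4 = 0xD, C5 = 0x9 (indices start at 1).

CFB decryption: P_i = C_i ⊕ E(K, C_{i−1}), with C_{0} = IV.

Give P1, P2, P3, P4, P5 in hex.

P1 = 0x8, P2 = 0x8, P3 = 0xE, P4 = 0x9, P5 = 0x1

P1: E(K, 0xA) = 0xF; 0x7 ⊕ 0xF = 0x8.
P2: E(K, 0x7) = 0x2; 0xA ⊕ 0x2 = 0x8.
P3: E(K, 0xA) = 0xF; 0x1 ⊕ 0xF = 0xE.
P4: E(K, 0x1) = 0x4; 0xD ⊕ 0x4 = 0x9.
P5: E(K, 0xD) = 0x8; 0x9 ⊕ 0x8 = 0x1.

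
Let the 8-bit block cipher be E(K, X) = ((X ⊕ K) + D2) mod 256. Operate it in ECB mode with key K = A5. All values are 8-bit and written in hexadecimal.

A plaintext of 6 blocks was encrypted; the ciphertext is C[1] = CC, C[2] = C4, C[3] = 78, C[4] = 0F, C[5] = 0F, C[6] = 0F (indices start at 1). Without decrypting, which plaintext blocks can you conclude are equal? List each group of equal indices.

P[4] = P[5] = P[6]

ECB encrypts each block independently with the same key, so equal ciphertext blocks imply equal plaintext blocks.
C[4] = C[5] = C[6] = 0F, so P[4] = P[5] = P[6].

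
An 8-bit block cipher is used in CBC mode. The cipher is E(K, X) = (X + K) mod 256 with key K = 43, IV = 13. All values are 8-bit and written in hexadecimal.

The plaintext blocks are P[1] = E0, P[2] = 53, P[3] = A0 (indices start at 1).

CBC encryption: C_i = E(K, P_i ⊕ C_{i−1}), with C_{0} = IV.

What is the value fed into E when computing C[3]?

08

C[1]: P[1] ⊕ 13 = F3; E(K, F3) = 36.
C[2]: P[2] ⊕ 36 = 65; E(K, 65) = A8.
C[3]: P[3] ⊕ A8 = 08; E(K, 08) = 4B.
So the input to E for block [3] is 08.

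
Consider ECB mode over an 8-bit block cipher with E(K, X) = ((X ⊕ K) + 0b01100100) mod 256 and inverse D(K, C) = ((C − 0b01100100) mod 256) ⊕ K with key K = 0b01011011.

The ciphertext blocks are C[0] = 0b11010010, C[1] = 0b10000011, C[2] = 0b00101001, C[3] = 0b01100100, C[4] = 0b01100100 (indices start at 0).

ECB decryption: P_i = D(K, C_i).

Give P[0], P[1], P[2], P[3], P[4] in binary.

P[0] = 0b00110101, P[1] = 0b01000100, P[2] = 0b10011110, P[3] = 0b01011011, P[4] = 0b01011011

P[0]: D(K, 0b11010010) = 0b00110101.
P[1]: D(K, 0b10000011) = 0b01000100.
P[2]: D(K, 0b00101001) = 0b10011110.
P[3]: D(K, 0b01100100) = 0b01011011.
P[4]: D(K, 0b01100100) = 0b01011011.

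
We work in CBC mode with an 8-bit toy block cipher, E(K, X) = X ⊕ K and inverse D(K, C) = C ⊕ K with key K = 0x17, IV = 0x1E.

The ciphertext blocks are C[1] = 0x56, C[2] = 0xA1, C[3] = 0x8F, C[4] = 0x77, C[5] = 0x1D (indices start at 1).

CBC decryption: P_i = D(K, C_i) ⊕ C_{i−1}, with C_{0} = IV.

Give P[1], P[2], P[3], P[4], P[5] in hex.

P[1]: D(K, 0x56) = 0x41; 0x41 ⊕ 0x1E = 0x5F.
P[2]: D(K, 0xA1) = 0xB6; 0xB6 ⊕ 0x56 = 0xE0.
P[3]: D(K, 0x8F) = 0x98; 0x98 ⊕ 0xA1 = 0x39.
P[4]: D(K, 0x77) = 0x60; 0x60 ⊕ 0x8F = 0xEF.
P[5]: D(K, 0x1D) = 0x0A; 0x0A ⊕ 0x77 = 0x7D.

P[1] = 0x5F, P[2] = 0xE0, P[3] = 0x39, P[4] = 0xEF, P[5] = 0x7D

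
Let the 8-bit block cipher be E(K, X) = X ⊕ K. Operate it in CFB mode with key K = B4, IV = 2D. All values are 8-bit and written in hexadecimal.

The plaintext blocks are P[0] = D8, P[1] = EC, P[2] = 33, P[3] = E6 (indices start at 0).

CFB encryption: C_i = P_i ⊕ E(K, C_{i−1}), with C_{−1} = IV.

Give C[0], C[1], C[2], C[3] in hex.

C[0] = 41, C[1] = 19, C[2] = 9E, C[3] = CC

C[0]: E(K, 2D) = 99; D8 ⊕ 99 = 41.
C[1]: E(K, 41) = F5; EC ⊕ F5 = 19.
C[2]: E(K, 19) = AD; 33 ⊕ AD = 9E.
C[3]: E(K, 9E) = 2A; E6 ⊕ 2A = CC.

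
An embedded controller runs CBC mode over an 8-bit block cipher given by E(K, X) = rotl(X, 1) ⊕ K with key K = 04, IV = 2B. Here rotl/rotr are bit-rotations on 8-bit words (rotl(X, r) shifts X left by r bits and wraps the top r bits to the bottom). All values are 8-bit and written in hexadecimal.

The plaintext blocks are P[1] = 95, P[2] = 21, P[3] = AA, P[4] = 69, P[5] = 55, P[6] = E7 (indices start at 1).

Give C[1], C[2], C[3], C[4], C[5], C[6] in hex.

CBC encryption: C_i = E(K, P_i ⊕ C_{i−1}), with C_{0} = IV.
C[1]: P[1] ⊕ 2B = BE; E(K, BE) = 79.
C[2]: P[2] ⊕ 79 = 58; E(K, 58) = B4.
C[3]: P[3] ⊕ B4 = 1E; E(K, 1E) = 38.
C[4]: P[4] ⊕ 38 = 51; E(K, 51) = A6.
C[5]: P[5] ⊕ A6 = F3; E(K, F3) = E3.
C[6]: P[6] ⊕ E3 = 04; E(K, 04) = 0C.

C[1] = 79, C[2] = B4, C[3] = 38, C[4] = A6, C[5] = E3, C[6] = 0C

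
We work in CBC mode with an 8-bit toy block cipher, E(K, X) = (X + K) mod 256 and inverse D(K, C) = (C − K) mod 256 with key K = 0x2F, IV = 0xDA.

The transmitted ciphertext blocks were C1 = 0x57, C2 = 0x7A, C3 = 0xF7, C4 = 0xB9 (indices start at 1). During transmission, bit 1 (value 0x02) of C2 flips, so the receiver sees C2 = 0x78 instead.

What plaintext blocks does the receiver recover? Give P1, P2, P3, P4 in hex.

P1 = 0xF2, P2 = 0x1E, P3 = 0xB0, P4 = 0x7D

CBC decryption: P_i = D(K, C_i) ⊕ C_{i−1}, with C_{0} = IV.
Only C2 changed, to 0x78. In CBC, a change in C_i garbles P_i and flips the same bit in P_{i+1}. Decrypting the received ciphertext:
P1: D(K, 0x57) = 0x28; 0x28 ⊕ 0xDA = 0xF2.
P2: D(K, 0x78) = 0x49; 0x49 ⊕ 0x57 = 0x1E.
P3: D(K, 0xF7) = 0xC8; 0xC8 ⊕ 0x78 = 0xB0.
P4: D(K, 0xB9) = 0x8A; 0x8A ⊕ 0xF7 = 0x7D.
Blocks that differ from the original plaintext: P2, P3.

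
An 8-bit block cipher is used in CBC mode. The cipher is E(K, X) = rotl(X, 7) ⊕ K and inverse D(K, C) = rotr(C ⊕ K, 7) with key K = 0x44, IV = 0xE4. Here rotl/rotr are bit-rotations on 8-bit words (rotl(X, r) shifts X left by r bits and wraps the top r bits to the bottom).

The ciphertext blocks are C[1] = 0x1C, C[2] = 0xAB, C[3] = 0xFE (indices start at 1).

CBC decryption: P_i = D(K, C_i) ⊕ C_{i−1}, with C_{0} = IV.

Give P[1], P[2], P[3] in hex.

P[1] = 0x54, P[2] = 0xC3, P[3] = 0xDE

P[1]: D(K, 0x1C) = 0xB0; 0xB0 ⊕ 0xE4 = 0x54.
P[2]: D(K, 0xAB) = 0xDF; 0xDF ⊕ 0x1C = 0xC3.
P[3]: D(K, 0xFE) = 0x75; 0x75 ⊕ 0xAB = 0xDE.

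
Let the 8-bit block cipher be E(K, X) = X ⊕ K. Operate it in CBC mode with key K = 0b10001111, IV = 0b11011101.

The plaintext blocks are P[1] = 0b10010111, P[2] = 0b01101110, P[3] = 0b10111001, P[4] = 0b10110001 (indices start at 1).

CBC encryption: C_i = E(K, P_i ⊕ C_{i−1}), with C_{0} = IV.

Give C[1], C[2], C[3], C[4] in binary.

C[1] = 0b11000101, C[2] = 0b00100100, C[3] = 0b00010010, C[4] = 0b00101100

C[1]: P[1] ⊕ 0b11011101 = 0b01001010; E(K, 0b01001010) = 0b11000101.
C[2]: P[2] ⊕ 0b11000101 = 0b10101011; E(K, 0b10101011) = 0b00100100.
C[3]: P[3] ⊕ 0b00100100 = 0b10011101; E(K, 0b10011101) = 0b00010010.
C[4]: P[4] ⊕ 0b00010010 = 0b10100011; E(K, 0b10100011) = 0b00101100.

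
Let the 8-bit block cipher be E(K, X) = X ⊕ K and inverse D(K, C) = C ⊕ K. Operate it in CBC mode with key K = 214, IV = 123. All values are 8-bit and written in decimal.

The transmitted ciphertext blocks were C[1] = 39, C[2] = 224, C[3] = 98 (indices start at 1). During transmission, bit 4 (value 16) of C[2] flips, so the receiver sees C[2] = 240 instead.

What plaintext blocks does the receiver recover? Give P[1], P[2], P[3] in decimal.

CBC decryption: P_i = D(K, C_i) ⊕ C_{i−1}, with C_{0} = IV.
Only C[2] changed, to 240. In CBC, a change in C_i garbles P_i and flips the same bit in P_{i+1}. Decrypting the received ciphertext:
P[1]: D(K, 39) = 241; 241 ⊕ 123 = 138.
P[2]: D(K, 240) = 38; 38 ⊕ 39 = 1.
P[3]: D(K, 98) = 180; 180 ⊕ 240 = 68.
Blocks that differ from the original plaintext: P[2], P[3].

P[1] = 138, P[2] = 1, P[3] = 68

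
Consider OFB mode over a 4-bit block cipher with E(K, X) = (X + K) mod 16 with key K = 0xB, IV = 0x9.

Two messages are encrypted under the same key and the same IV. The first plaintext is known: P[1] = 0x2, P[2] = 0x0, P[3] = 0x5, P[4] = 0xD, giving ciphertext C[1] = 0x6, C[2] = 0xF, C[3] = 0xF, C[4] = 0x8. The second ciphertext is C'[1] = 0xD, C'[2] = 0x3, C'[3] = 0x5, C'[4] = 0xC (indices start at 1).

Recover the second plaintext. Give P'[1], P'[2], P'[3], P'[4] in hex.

In OFB with a reused IV, both messages share the same keystream S_i, so C_i ⊕ C'_i = P_i ⊕ P'_i and thus P'_i = P_i ⊕ C_i ⊕ C'_i.
P'[1]: 0x2 ⊕ 0x6 ⊕ 0xD = 0x9.
P'[2]: 0x0 ⊕ 0xF ⊕ 0x3 = 0xC.
P'[3]: 0x5 ⊕ 0xF ⊕ 0x5 = 0xF.
P'[4]: 0xD ⊕ 0x8 ⊕ 0xC = 0x9.

P'[1] = 0x9, P'[2] = 0xC, P'[3] = 0xF, P'[4] = 0x9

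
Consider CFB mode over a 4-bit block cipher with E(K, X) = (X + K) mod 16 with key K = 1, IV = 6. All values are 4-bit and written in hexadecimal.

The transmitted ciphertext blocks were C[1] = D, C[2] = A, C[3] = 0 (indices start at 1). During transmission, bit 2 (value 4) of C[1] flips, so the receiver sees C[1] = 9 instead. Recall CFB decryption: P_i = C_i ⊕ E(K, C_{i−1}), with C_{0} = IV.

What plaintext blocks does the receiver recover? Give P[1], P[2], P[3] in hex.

P[1] = E, P[2] = 0, P[3] = B

Only C[1] changed, to 9. In CFB, a change in C_i flips the same bit in P_i and garbles P_{i+1}. Decrypting the received ciphertext:
P[1]: E(K, 6) = 7; 9 ⊕ 7 = E.
P[2]: E(K, 9) = A; A ⊕ A = 0.
P[3]: E(K, A) = B; 0 ⊕ B = B.
Blocks that differ from the original plaintext: P[1], P[2].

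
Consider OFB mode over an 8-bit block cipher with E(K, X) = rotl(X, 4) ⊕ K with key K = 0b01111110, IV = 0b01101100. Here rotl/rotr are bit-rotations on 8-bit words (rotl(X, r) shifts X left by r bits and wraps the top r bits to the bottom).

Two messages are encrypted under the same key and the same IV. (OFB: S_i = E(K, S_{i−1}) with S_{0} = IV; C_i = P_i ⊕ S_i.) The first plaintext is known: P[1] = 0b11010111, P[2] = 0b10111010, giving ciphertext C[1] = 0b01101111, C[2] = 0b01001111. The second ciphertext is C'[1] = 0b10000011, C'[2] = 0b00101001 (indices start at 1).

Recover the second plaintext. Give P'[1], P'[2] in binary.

In OFB with a reused IV, both messages share the same keystream S_i, so C_i ⊕ C'_i = P_i ⊕ P'_i and thus P'_i = P_i ⊕ C_i ⊕ C'_i.
P'[1]: 0b11010111 ⊕ 0b01101111 ⊕ 0b10000011 = 0b00111011.
P'[2]: 0b10111010 ⊕ 0b01001111 ⊕ 0b00101001 = 0b11011100.

P'[1] = 0b00111011, P'[2] = 0b11011100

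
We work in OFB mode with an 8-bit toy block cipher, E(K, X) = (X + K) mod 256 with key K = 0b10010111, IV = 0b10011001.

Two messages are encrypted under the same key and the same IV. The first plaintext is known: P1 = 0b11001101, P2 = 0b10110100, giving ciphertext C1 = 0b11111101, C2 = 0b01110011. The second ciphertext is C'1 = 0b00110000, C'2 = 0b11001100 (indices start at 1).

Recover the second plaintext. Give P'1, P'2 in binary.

P'1 = 0b00000000, P'2 = 0b00001011

In OFB with a reused IV, both messages share the same keystream S_i, so C_i ⊕ C'_i = P_i ⊕ P'_i and thus P'_i = P_i ⊕ C_i ⊕ C'_i.
P'1: 0b11001101 ⊕ 0b11111101 ⊕ 0b00110000 = 0b00000000.
P'2: 0b10110100 ⊕ 0b01110011 ⊕ 0b11001100 = 0b00001011.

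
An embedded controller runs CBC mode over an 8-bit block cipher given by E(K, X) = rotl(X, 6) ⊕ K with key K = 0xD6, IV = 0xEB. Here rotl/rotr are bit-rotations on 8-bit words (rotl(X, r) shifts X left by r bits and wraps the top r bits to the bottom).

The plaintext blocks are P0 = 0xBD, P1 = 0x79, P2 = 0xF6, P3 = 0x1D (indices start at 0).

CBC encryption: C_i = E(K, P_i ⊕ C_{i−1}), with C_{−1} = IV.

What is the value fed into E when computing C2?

C0: P0 ⊕ 0xEB = 0x56; E(K, 0x56) = 0x43.
C1: P1 ⊕ 0x43 = 0x3A; E(K, 0x3A) = 0x58.
C2: P2 ⊕ 0x58 = 0xAE; E(K, 0xAE) = 0x7D.
So the input to E for block 2 is 0xAE.

0xAE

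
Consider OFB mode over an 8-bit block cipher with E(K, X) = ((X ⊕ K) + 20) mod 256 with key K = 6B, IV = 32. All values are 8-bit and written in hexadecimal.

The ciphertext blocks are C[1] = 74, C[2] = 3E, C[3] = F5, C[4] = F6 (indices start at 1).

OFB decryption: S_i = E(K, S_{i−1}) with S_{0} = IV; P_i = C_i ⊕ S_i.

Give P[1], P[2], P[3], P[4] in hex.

P[1] = 0D, P[2] = 0C, P[3] = 8C, P[4] = C4

P[1]: S = E(K, 32) = 79; 74 ⊕ 79 = 0D.
P[2]: S = E(K, 79) = 32; 3E ⊕ 32 = 0C.
P[3]: S = E(K, 32) = 79; F5 ⊕ 79 = 8C.
P[4]: S = E(K, 79) = 32; F6 ⊕ 32 = C4.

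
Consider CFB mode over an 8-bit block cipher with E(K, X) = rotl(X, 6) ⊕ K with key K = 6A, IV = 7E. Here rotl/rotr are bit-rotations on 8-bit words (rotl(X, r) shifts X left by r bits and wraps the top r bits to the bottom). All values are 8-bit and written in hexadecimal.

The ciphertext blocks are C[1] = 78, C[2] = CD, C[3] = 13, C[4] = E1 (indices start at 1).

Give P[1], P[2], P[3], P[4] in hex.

CFB decryption: P_i = C_i ⊕ E(K, C_{i−1}), with C_{0} = IV.
P[1]: E(K, 7E) = F5; 78 ⊕ F5 = 8D.
P[2]: E(K, 78) = 74; CD ⊕ 74 = B9.
P[3]: E(K, CD) = 19; 13 ⊕ 19 = 0A.
P[4]: E(K, 13) = AE; E1 ⊕ AE = 4F.

P[1] = 8D, P[2] = B9, P[3] = 0A, P[4] = 4F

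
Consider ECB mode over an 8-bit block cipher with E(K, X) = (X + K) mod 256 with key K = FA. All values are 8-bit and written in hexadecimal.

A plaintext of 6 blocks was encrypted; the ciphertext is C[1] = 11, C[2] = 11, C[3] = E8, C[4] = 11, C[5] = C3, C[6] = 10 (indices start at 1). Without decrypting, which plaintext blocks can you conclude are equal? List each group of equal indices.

ECB encrypts each block independently with the same key, so equal ciphertext blocks imply equal plaintext blocks.
C[1] = C[2] = C[4] = 11, so P[1] = P[2] = P[4].

P[1] = P[2] = P[4]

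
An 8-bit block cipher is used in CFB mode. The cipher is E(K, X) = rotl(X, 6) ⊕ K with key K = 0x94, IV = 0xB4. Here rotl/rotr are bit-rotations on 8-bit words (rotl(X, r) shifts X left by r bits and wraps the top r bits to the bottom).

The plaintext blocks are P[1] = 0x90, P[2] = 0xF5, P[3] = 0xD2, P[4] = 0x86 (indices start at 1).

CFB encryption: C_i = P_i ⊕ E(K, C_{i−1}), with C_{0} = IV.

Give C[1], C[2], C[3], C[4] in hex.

C[1]: E(K, 0xB4) = 0xB9; 0x90 ⊕ 0xB9 = 0x29.
C[2]: E(K, 0x29) = 0xDE; 0xF5 ⊕ 0xDE = 0x2B.
C[3]: E(K, 0x2B) = 0x5E; 0xD2 ⊕ 0x5E = 0x8C.
C[4]: E(K, 0x8C) = 0xB7; 0x86 ⊕ 0xB7 = 0x31.

C[1] = 0x29, C[2] = 0x2B, C[3] = 0x8C, C[4] = 0x31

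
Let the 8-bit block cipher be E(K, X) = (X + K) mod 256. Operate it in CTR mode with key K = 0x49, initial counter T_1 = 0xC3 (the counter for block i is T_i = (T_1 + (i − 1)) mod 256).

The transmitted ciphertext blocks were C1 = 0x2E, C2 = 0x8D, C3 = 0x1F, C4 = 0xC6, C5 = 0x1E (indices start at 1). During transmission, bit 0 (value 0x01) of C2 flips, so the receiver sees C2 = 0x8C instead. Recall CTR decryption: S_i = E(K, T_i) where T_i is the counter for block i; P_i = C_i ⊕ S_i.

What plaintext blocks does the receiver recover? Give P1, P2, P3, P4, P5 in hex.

P1 = 0x22, P2 = 0x81, P3 = 0x11, P4 = 0xC9, P5 = 0x0E

Only C2 changed, to 0x8C. In CTR, a change in C_i flips the same bit in P_i only; the keystream is unaffected. Decrypting the received ciphertext:
P1: T = 0xC3, S = E(K, T) = 0x0C; 0x2E ⊕ 0x0C = 0x22.
P2: T = 0xC4, S = E(K, T) = 0x0D; 0x8C ⊕ 0x0D = 0x81.
P3: T = 0xC5, S = E(K, T) = 0x0E; 0x1F ⊕ 0x0E = 0x11.
P4: T = 0xC6, S = E(K, T) = 0x0F; 0xC6 ⊕ 0x0F = 0xC9.
P5: T = 0xC7, S = E(K, T) = 0x10; 0x1E ⊕ 0x10 = 0x0E.
Blocks that differ from the original plaintext: P2.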